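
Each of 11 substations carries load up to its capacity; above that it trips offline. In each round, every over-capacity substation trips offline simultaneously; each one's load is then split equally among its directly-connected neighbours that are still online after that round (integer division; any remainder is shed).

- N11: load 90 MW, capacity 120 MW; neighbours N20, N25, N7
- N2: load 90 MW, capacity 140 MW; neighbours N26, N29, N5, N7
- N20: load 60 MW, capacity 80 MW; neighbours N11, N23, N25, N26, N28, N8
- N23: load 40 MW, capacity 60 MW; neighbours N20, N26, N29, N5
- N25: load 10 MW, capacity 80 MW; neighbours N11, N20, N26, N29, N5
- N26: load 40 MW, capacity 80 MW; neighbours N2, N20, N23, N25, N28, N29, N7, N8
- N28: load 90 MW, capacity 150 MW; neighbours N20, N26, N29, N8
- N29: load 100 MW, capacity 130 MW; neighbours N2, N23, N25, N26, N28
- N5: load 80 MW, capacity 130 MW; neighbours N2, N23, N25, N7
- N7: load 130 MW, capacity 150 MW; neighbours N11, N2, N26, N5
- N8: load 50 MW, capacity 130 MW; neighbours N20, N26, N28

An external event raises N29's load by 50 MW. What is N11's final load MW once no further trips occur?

Round 1 — N29 at 150 > 130. N29 trips offline.
  N29 sheds 150 MW to N2, N23, N25, N26, N28: 30 each.
    N2: 90+30 = 120 ≤ 140
    N23: 40+30 = 70 > 60
    N25: 10+30 = 40 ≤ 80
    N26: 40+30 = 70 ≤ 80
    N28: 90+30 = 120 ≤ 150
Round 2 — N23 trips offline.
  N23 sheds 70 MW to N20, N26, N5: 23 each (1 lost).
    N20: 60+23 = 83 > 80
    N26: 70+23 = 93 > 80
    N5: 80+23 = 103 ≤ 130
Round 3 — N20, N26 trip offline.
  N20 sheds 83 MW to N11, N25, N28, N8: 20 each (3 lost).
    N11: 90+20 = 110 ≤ 120
    N25: 40+20 = 60 ≤ 80
    N28: 120+20 = 140 ≤ 150
    N8: 50+20 = 70 ≤ 130
  N26 sheds 93 MW to N2, N25, N28, N7, N8: 18 each (3 lost).
    N2: 120+18 = 138 ≤ 140
    N25: 60+18 = 78 ≤ 80
    N28: 140+18 = 158 > 150
    N7: 130+18 = 148 ≤ 150
    N8: 70+18 = 88 ≤ 130
Round 4 — N28 trips offline.
  N28 sheds 158 MW to N8: 158 each.
    N8: 88+158 = 246 > 130
Round 5 — N8 trips offline.
  N8 sheds 246 MW: no online neighbours, lost.
No further trips.

110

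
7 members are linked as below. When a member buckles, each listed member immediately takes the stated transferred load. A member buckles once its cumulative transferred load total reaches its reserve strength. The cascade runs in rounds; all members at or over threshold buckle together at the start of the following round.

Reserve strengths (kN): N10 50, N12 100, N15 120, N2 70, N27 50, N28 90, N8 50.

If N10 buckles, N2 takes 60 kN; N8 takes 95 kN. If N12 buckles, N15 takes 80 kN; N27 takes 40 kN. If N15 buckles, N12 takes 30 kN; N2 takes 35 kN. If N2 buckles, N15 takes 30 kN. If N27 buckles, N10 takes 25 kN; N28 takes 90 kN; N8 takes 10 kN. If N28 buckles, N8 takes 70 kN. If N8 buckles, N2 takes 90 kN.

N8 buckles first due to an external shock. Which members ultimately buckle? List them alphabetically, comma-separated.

Round 1 — N8 buckles (initial).
  N2: +90 → 90 ≥ 70
Round 2 — N2 buckles.
  N15: +30 → 30 < 120
No further bucklings.

N2, N8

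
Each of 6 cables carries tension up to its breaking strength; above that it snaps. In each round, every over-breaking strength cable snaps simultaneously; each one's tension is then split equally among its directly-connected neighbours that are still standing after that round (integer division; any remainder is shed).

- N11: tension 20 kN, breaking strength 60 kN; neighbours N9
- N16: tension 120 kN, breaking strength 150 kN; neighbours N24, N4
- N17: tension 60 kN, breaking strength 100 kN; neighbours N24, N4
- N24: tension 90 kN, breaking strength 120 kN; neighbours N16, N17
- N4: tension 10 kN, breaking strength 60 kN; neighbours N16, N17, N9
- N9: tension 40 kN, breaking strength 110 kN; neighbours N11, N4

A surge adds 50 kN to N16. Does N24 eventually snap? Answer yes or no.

yes

Round 1 — N16 at 170 > 150. N16 snaps.
  N16 sheds 170 kN to N24, N4: 85 each.
    N24: 90+85 = 175 > 120
    N4: 10+85 = 95 > 60
Round 2 — N24, N4 snap.
  N24 sheds 175 kN to N17: 175 each.
    N17: 60+175 = 235 > 100
  N4 sheds 95 kN to N17, N9: 47 each (1 lost).
    N17: 235+47 = 282 > 100
    N9: 40+47 = 87 ≤ 110
Round 3 — N17 snaps.
  N17 sheds 282 kN: no online neighbours, lost.
No further breaks.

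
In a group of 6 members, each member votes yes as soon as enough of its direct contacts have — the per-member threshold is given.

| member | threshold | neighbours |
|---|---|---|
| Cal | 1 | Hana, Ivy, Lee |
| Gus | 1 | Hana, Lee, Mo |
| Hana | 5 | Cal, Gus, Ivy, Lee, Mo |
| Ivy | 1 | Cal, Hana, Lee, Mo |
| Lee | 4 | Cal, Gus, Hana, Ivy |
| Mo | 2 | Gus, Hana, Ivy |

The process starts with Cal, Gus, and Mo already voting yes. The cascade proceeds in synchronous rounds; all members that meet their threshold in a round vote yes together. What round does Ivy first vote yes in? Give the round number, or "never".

Round 1 — Cal, Gus, Mo vote yes (initial).
Round 2 — checking thresholds:
  Hana: 3 of 5 neighbours < 5, not yet.
  Ivy: 2 of 4 neighbours ≥ 1, votes yes.
  Lee: 2 of 4 neighbours < 4, not yet.
Round 3 — no new yes votes; cascade stops.

2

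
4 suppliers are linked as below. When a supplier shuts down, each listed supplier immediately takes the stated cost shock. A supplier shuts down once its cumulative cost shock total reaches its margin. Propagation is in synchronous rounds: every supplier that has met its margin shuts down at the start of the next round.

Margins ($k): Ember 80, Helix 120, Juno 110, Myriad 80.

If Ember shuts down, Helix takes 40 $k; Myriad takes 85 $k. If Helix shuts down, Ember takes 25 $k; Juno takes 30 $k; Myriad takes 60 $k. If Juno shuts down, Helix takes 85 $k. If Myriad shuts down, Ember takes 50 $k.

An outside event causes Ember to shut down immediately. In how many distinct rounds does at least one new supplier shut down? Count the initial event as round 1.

2

Round 1 — Ember shuts down (initial).
  Helix: +40 → 40 < 120
  Myriad: +85 → 85 ≥ 80
Round 2 — Myriad shuts down.
No further shutdowns.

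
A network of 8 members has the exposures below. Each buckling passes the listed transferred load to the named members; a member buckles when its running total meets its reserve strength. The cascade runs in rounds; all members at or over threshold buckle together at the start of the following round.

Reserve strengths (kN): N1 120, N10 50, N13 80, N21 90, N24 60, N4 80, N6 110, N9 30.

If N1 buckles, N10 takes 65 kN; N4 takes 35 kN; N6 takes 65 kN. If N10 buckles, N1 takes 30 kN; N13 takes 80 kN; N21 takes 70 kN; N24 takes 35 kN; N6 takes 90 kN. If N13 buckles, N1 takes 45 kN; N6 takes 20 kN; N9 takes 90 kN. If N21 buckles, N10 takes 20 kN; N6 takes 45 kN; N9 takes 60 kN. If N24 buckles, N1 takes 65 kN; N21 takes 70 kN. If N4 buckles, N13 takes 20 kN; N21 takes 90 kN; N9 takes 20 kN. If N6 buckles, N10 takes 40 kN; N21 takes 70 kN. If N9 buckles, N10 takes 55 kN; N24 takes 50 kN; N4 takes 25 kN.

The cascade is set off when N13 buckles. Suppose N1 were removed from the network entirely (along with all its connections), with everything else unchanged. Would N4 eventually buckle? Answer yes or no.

no

With N1 removed:
Round 1 — N13 buckles (initial).
  N6: +20 → 20 < 110
  N9: +90 → 90 ≥ 30
Round 2 — N9 buckles.
  N10: +55 → 55 ≥ 50
  N24: +50 → 50 < 60
  N4: +25 → 25 < 80
Round 3 — N10 buckles.
  N21: +70 → 70 < 90
  N24: +35 → 85 ≥ 60
  N6: +90 → 110 ≥ 110
Round 4 — N24, N6 buckle.
  N21: +70+70 → 210 ≥ 90
Round 5 — N21 buckles.
No further bucklings.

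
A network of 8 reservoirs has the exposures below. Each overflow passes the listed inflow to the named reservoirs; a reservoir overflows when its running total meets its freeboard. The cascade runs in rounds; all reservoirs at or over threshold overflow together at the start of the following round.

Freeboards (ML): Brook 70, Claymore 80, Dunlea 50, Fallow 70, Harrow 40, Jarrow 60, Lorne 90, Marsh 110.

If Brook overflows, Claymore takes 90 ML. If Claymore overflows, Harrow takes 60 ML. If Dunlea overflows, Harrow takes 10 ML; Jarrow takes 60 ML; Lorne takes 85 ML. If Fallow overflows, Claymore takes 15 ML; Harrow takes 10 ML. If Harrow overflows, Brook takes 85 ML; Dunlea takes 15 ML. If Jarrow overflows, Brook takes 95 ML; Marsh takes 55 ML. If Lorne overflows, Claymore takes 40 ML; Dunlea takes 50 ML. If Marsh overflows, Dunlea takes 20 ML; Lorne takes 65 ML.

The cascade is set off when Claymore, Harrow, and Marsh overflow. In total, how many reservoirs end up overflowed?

4

Round 1 — Claymore, Harrow, Marsh overflow (initial).
  Brook: +85 → 85 ≥ 70
  Dunlea: +15+20 → 35 < 50
  Lorne: +65 → 65 < 90
Round 2 — Brook overflows.
No further overflows.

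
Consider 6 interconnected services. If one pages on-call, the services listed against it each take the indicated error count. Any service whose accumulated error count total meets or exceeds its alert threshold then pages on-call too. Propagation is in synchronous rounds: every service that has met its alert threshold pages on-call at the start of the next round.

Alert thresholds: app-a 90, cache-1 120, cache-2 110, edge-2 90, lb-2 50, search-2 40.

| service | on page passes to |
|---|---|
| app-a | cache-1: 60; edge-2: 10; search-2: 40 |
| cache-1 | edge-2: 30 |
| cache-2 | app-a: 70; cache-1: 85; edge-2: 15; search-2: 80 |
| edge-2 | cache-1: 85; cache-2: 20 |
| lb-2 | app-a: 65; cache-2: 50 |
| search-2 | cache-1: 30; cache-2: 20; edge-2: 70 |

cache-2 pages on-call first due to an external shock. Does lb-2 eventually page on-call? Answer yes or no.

Round 1 — cache-2 pages on-call (initial).
  app-a: +70 → 70 < 90
  cache-1: +85 → 85 < 120
  edge-2: +15 → 15 < 90
  search-2: +80 → 80 ≥ 40
Round 2 — search-2 pages on-call.
  cache-1: +30 → 115 < 120
  edge-2: +70 → 85 < 90
No further pages.

no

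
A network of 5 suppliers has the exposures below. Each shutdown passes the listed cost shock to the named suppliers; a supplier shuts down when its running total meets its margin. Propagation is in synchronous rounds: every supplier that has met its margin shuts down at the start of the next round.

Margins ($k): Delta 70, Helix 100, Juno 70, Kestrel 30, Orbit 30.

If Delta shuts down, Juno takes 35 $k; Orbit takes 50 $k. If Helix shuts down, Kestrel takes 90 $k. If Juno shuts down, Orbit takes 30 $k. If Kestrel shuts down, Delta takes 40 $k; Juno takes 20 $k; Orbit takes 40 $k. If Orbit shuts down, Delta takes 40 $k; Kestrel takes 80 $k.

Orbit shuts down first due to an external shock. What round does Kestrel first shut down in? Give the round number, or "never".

2

Round 1 — Orbit shuts down (initial).
  Delta: +40 → 40 < 70
  Kestrel: +80 → 80 ≥ 30
Round 2 — Kestrel shuts down.
  Delta: +40 → 80 ≥ 70
  Juno: +20 → 20 < 70
Round 3 — Delta shuts down.
  Juno: +35 → 55 < 70
No further shutdowns.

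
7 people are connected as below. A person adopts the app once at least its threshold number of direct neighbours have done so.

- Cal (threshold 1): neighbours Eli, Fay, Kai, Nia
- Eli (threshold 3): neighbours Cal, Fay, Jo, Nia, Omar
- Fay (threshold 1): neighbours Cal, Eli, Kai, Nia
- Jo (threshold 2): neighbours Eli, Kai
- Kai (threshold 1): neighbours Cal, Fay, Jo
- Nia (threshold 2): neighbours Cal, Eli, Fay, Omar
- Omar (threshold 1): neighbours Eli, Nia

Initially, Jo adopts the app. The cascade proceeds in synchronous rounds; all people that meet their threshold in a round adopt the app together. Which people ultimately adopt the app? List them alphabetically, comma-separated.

Cal, Eli, Fay, Jo, Kai, Nia, Omar

Round 1 — Jo adopts the app (initial).
Round 2 — checking thresholds:
  Eli: 1 of 5 neighbours < 3, below threshold.
  Kai: 1 of 3 neighbours ≥ 1, adopts the app.
Round 3 — checking thresholds:
  Cal: 1 of 4 neighbours ≥ 1, adopts the app.
  Eli: 1 of 5 neighbours < 3, below threshold.
  Fay: 1 of 4 neighbours ≥ 1, adopts the app.
Round 4 — checking thresholds:
  Eli: 3 of 5 neighbours ≥ 3, adopts the app.
  Nia: 2 of 4 neighbours ≥ 2, adopts the app.
Round 5 — checking thresholds:
  Omar: 2 of 2 neighbours ≥ 1, adopts the app.
Round 6 — no new adoptions; cascade stops.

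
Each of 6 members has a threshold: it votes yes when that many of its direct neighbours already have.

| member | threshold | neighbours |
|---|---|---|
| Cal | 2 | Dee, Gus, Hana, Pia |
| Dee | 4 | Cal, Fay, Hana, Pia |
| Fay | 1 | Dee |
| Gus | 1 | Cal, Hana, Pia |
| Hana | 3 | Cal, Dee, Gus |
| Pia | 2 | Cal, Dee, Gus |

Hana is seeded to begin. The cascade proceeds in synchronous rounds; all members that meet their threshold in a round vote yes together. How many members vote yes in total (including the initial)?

Round 1 — Hana votes yes (initial).
Round 2 — checking thresholds:
  Cal: 1 of 4 neighbours < 2, holds.
  Dee: 1 of 4 neighbours < 4, holds.
  Gus: 1 of 3 neighbours ≥ 1, votes yes.
Round 3 — checking thresholds:
  Cal: 2 of 4 neighbours ≥ 2, votes yes.
  Dee: 1 of 4 neighbours < 4, holds.
  Pia: 1 of 3 neighbours < 2, holds.
Round 4 — checking thresholds:
  Dee: 2 of 4 neighbours < 4, holds.
  Pia: 2 of 3 neighbours ≥ 2, votes yes.
Round 5 — no new yes votes; cascade stops.

4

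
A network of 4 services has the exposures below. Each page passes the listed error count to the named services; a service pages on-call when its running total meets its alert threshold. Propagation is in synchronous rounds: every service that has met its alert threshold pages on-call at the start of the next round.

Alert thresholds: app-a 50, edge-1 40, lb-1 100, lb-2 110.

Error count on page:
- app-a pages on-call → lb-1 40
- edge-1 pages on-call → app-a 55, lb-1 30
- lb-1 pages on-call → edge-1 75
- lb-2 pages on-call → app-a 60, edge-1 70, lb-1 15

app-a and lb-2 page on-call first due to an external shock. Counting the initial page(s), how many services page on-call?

3

Round 1 — app-a, lb-2 page on-call (initial).
  edge-1: +70 → 70 ≥ 40
  lb-1: +40+15 → 55 < 100
Round 2 — edge-1 pages on-call.
  lb-1: +30 → 85 < 100
No further pages.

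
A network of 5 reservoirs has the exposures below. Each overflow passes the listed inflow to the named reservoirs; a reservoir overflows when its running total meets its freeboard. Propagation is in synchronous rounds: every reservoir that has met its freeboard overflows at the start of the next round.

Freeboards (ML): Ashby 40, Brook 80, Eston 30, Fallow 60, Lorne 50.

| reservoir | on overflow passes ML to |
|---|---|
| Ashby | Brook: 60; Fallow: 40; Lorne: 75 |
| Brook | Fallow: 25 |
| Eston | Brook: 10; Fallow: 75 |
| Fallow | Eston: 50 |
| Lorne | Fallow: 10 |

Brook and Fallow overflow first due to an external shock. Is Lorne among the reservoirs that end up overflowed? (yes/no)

Round 1 — Brook, Fallow overflow (initial).
  Eston: +50 → 50 ≥ 30
Round 2 — Eston overflows.
No further overflows.

no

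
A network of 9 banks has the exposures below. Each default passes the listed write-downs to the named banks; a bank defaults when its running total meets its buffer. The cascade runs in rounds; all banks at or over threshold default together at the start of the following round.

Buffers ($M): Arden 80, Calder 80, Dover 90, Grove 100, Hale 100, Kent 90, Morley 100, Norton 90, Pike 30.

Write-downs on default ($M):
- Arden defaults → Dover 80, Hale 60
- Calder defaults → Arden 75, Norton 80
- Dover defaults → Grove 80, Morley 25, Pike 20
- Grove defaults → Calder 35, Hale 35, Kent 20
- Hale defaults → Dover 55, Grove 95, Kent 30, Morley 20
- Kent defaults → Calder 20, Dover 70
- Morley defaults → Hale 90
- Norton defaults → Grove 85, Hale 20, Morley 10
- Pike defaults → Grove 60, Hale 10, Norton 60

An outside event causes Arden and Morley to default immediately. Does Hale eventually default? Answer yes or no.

yes

Round 1 — Arden, Morley default (initial).
  Dover: +80 → 80 < 90
  Hale: +60+90 → 150 ≥ 100
Round 2 — Hale defaults.
  Dover: +55 → 135 ≥ 90
  Grove: +95 → 95 < 100
  Kent: +30 → 30 < 90
Round 3 — Dover defaults.
  Grove: +80 → 175 ≥ 100
  Pike: +20 → 20 < 30
Round 4 — Grove defaults.
  Calder: +35 → 35 < 80
  Kent: +20 → 50 < 90
No further defaults.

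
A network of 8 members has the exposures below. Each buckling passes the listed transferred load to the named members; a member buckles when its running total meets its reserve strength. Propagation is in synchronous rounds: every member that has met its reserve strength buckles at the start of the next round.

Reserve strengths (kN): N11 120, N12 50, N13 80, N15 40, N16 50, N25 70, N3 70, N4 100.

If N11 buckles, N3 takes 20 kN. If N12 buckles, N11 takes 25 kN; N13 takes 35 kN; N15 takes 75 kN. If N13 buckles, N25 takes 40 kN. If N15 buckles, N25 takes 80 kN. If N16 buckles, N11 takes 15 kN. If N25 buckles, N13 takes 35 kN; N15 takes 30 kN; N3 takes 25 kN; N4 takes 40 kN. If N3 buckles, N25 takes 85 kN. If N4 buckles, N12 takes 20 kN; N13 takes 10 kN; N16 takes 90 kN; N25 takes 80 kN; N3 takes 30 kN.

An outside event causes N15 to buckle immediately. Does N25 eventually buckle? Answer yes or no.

Round 1 — N15 buckles (initial).
  N25: +80 → 80 ≥ 70
Round 2 — N25 buckles.
  N13: +35 → 35 < 80
  N3: +25 → 25 < 70
  N4: +40 → 40 < 100
No further bucklings.

yes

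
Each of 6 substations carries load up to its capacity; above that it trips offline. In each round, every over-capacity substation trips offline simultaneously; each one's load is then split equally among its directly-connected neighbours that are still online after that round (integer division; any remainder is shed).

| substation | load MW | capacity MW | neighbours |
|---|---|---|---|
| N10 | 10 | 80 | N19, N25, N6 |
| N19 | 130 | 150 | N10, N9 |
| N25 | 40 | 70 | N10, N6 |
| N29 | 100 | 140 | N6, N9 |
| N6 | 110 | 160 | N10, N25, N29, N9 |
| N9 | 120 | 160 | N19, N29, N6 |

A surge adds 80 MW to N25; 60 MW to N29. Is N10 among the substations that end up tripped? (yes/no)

Round 1 — N25 at 120 > 70; N29 at 160 > 140. N25, N29 trip offline.
  N25 sheds 120 MW to N10, N6: 60 each.
    N10: 10+60 = 70 ≤ 80
    N6: 110+60 = 170 > 160
  N29 sheds 160 MW to N6, N9: 80 each.
    N6: 170+80 = 250 > 160
    N9: 120+80 = 200 > 160
Round 2 — N6, N9 trip offline.
  N6 sheds 250 MW to N10: 250 each.
    N10: 70+250 = 320 > 80
  N9 sheds 200 MW to N19: 200 each.
    N19: 130+200 = 330 > 150
Round 3 — N10, N19 trip offline.
  N10 sheds 320 MW: no online neighbours, lost.
  N19 sheds 330 MW: no online neighbours, lost.
No further trips.

yes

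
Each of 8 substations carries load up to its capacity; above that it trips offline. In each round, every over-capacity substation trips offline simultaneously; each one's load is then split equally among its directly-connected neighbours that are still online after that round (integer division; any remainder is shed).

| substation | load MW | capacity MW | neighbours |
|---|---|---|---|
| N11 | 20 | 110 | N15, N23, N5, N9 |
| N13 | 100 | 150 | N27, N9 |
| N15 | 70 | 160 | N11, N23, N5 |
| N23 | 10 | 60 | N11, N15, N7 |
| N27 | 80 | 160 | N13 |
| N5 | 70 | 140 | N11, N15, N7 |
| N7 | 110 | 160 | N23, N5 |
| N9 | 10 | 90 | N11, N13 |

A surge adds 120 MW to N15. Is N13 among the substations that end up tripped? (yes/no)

no

Round 1 — N15 at 190 > 160. N15 trips offline.
  N15 sheds 190 MW to N11, N23, N5: 63 each (1 lost).
    N11: 20+63 = 83 ≤ 110
    N23: 10+63 = 73 > 60
    N5: 70+63 = 133 ≤ 140
Round 2 — N23 trips offline.
  N23 sheds 73 MW to N11, N7: 36 each (1 lost).
    N11: 83+36 = 119 > 110
    N7: 110+36 = 146 ≤ 160
Round 3 — N11 trips offline.
  N11 sheds 119 MW to N5, N9: 59 each (1 lost).
    N5: 133+59 = 192 > 140
    N9: 10+59 = 69 ≤ 90
Round 4 — N5 trips offline.
  N5 sheds 192 MW to N7: 192 each.
    N7: 146+192 = 338 > 160
Round 5 — N7 trips offline.
  N7 sheds 338 MW: no online neighbours, lost.
No further trips.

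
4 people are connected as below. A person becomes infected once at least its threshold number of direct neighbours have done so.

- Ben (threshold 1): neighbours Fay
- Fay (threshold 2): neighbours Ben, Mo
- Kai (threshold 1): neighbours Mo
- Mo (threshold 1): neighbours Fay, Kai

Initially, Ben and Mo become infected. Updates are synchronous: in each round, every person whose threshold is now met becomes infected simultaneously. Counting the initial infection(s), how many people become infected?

4

Round 1 — Ben, Mo become infected (initial).
Round 2 — checking thresholds:
  Fay: 2 of 2 neighbours ≥ 2, becomes infected.
  Kai: 1 of 1 neighbours ≥ 1, becomes infected.
Round 3 — no new infections; cascade stops.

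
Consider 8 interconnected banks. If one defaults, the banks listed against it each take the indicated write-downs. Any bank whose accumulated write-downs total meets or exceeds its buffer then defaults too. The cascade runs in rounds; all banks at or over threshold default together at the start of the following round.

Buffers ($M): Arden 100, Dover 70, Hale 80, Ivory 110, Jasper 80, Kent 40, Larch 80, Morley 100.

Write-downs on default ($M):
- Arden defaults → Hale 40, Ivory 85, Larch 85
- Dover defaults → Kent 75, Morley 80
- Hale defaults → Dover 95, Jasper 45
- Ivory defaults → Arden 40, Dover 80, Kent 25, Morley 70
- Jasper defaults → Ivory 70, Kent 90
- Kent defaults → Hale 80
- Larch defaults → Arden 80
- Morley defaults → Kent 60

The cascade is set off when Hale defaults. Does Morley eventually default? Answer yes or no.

Round 1 — Hale defaults (initial).
  Dover: +95 → 95 ≥ 70
  Jasper: +45 → 45 < 80
Round 2 — Dover defaults.
  Kent: +75 → 75 ≥ 40
  Morley: +80 → 80 < 100
Round 3 — Kent defaults.
No further defaults.

no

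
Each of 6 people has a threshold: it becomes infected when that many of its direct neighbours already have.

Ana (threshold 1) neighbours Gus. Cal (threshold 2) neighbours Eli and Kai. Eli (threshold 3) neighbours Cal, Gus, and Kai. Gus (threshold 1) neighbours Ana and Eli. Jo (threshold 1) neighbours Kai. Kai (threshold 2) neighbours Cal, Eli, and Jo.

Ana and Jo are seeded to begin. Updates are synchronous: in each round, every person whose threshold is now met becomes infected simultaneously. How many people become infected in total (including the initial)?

3

Round 1 — Ana, Jo become infected (initial).
Round 2 — checking thresholds:
  Gus: 1 of 2 neighbours ≥ 1, becomes infected.
  Kai: 1 of 3 neighbours < 2, below threshold.
Round 3 — no new infections; cascade stops.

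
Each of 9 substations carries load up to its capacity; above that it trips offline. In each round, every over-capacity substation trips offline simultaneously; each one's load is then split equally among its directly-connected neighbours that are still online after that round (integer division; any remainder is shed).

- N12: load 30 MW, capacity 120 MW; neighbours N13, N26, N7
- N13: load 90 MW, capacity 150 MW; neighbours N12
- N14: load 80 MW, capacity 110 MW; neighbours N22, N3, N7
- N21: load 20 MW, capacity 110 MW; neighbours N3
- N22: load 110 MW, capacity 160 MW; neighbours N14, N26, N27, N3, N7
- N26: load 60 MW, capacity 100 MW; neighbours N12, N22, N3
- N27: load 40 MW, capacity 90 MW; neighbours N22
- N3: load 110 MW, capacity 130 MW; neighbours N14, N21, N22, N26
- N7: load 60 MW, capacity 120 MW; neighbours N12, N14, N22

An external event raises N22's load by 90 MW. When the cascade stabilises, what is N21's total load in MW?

Round 1 — N22 at 200 > 160. N22 trips offline.
  N22 sheds 200 MW to N14, N26, N27, N3, N7: 40 each.
    N14: 80+40 = 120 > 110
    N26: 60+40 = 100 ≤ 100
    N27: 40+40 = 80 ≤ 90
    N3: 110+40 = 150 > 130
    N7: 60+40 = 100 ≤ 120
Round 2 — N14, N3 trip offline.
  N14 sheds 120 MW to N7: 120 each.
    N7: 100+120 = 220 > 120
  N3 sheds 150 MW to N21, N26: 75 each.
    N21: 20+75 = 95 ≤ 110
    N26: 100+75 = 175 > 100
Round 3 — N26, N7 trip offline.
  N26 sheds 175 MW to N12: 175 each.
    N12: 30+175 = 205 > 120
  N7 sheds 220 MW to N12: 220 each.
    N12: 205+220 = 425 > 120
Round 4 — N12 trips offline.
  N12 sheds 425 MW to N13: 425 each.
    N13: 90+425 = 515 > 150
Round 5 — N13 trips offline.
  N13 sheds 515 MW: no online neighbours, lost.
No further trips.

95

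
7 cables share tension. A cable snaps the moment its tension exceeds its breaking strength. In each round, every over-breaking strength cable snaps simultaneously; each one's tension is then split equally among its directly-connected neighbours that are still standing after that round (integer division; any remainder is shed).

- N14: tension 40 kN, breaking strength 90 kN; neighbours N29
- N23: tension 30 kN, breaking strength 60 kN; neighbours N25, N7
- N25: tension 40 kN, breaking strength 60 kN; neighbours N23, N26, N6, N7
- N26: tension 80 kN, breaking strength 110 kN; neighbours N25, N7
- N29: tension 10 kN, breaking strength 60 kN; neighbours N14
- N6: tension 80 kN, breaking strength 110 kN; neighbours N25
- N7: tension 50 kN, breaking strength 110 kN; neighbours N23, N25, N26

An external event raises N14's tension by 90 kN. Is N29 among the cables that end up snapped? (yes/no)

Round 1 — N14 at 130 > 90. N14 snaps.
  N14 sheds 130 kN to N29: 130 each.
    N29: 10+130 = 140 > 60
Round 2 — N29 snaps.
  N29 sheds 140 kN: no online neighbours, lost.
No further breaks.

yes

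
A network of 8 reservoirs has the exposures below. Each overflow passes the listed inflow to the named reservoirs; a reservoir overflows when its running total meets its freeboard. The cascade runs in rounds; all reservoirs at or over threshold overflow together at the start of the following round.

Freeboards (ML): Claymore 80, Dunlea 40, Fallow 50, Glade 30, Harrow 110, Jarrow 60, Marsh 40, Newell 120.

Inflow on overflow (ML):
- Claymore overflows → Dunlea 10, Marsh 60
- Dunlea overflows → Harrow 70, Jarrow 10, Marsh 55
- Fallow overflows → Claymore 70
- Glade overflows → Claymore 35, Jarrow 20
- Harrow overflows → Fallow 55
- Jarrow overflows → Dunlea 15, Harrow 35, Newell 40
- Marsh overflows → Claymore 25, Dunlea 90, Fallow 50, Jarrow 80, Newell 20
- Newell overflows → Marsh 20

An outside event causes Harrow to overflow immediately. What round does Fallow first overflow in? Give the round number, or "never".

2

Round 1 — Harrow overflows (initial).
  Fallow: +55 → 55 ≥ 50
Round 2 — Fallow overflows.
  Claymore: +70 → 70 < 80
No further overflows.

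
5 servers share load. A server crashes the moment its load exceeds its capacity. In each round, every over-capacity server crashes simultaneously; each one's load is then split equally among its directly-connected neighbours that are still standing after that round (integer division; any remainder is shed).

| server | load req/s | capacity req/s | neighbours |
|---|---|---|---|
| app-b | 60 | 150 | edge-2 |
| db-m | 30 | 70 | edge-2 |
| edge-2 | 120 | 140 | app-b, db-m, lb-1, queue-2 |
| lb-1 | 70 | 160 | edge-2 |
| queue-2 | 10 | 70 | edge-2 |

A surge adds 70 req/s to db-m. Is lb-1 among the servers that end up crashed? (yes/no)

Round 1 — db-m at 100 > 70. db-m crashes.
  db-m sheds 100 req/s to edge-2: 100 each.
    edge-2: 120+100 = 220 > 140
Round 2 — edge-2 crashes.
  edge-2 sheds 220 req/s to app-b, lb-1, queue-2: 73 each (1 lost).
    app-b: 60+73 = 133 ≤ 150
    lb-1: 70+73 = 143 ≤ 160
    queue-2: 10+73 = 83 > 70
Round 3 — queue-2 crashes.
  queue-2 sheds 83 req/s: no online neighbours, lost.
No further crashes.

no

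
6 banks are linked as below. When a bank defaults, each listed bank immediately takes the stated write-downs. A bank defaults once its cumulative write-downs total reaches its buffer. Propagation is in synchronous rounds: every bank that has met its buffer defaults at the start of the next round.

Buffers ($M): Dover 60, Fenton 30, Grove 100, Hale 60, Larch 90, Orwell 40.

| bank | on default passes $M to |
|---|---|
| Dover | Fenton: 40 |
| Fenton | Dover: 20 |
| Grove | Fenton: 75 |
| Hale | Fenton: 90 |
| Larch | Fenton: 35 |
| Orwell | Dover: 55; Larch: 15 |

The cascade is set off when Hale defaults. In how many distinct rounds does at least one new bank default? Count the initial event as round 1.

2

Round 1 — Hale defaults (initial).
  Fenton: +90 → 90 ≥ 30
Round 2 — Fenton defaults.
  Dover: +20 → 20 < 60
No further defaults.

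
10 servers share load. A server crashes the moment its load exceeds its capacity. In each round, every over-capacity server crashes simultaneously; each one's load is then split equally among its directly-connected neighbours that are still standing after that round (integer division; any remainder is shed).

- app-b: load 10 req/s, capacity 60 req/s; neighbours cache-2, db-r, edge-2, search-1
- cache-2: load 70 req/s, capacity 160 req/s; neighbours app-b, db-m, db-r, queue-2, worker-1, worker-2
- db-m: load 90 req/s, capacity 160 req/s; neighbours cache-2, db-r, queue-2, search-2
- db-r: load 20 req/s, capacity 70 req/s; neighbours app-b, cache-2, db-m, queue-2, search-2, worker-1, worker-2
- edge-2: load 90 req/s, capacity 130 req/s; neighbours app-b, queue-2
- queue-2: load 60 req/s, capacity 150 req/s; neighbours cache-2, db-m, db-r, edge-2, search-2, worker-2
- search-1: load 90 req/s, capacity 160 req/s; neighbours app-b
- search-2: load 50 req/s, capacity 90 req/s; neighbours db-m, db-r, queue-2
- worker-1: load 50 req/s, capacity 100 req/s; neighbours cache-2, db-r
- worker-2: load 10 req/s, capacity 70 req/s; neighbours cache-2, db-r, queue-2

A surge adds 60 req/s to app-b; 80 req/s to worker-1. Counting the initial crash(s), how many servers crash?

9

Round 1 — app-b at 70 > 60; worker-1 at 130 > 100. app-b, worker-1 crash.
  app-b sheds 70 req/s to cache-2, db-r, edge-2, search-1: 17 each (2 lost).
    cache-2: 70+17 = 87 ≤ 160
    db-r: 20+17 = 37 ≤ 70
    edge-2: 90+17 = 107 ≤ 130
    search-1: 90+17 = 107 ≤ 160
  worker-1 sheds 130 req/s to cache-2, db-r: 65 each.
    cache-2: 87+65 = 152 ≤ 160
    db-r: 37+65 = 102 > 70
Round 2 — db-r crashes.
  db-r sheds 102 req/s to cache-2, db-m, queue-2, search-2, worker-2: 20 each (2 lost).
    cache-2: 152+20 = 172 > 160
    db-m: 90+20 = 110 ≤ 160
    queue-2: 60+20 = 80 ≤ 150
    search-2: 50+20 = 70 ≤ 90
    worker-2: 10+20 = 30 ≤ 70
Round 3 — cache-2 crashes.
  cache-2 sheds 172 req/s to db-m, queue-2, worker-2: 57 each (1 lost).
    db-m: 110+57 = 167 > 160
    queue-2: 80+57 = 137 ≤ 150
    worker-2: 30+57 = 87 > 70
Round 4 — db-m, worker-2 crash.
  db-m sheds 167 req/s to queue-2, search-2: 83 each (1 lost).
    queue-2: 137+83 = 220 > 150
    search-2: 70+83 = 153 > 90
  worker-2 sheds 87 req/s to queue-2: 87 each.
    queue-2: 220+87 = 307 > 150
Round 5 — queue-2, search-2 crash.
  queue-2 sheds 307 req/s to edge-2: 307 each.
    edge-2: 107+307 = 414 > 130
  search-2 sheds 153 req/s: no online neighbours, lost.
Round 6 — edge-2 crashes.
  edge-2 sheds 414 req/s: no online neighbours, lost.
No further crashes.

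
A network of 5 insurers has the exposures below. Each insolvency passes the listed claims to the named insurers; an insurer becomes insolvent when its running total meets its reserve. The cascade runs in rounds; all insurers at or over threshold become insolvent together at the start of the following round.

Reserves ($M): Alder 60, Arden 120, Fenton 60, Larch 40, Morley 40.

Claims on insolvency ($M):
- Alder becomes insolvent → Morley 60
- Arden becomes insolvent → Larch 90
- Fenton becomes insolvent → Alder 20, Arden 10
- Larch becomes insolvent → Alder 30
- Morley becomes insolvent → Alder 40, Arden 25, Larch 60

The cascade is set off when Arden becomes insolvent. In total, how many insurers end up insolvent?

Round 1 — Arden becomes insolvent (initial).
  Larch: +90 → 90 ≥ 40
Round 2 — Larch becomes insolvent.
  Alder: +30 → 30 < 60
No further insolvencies.

2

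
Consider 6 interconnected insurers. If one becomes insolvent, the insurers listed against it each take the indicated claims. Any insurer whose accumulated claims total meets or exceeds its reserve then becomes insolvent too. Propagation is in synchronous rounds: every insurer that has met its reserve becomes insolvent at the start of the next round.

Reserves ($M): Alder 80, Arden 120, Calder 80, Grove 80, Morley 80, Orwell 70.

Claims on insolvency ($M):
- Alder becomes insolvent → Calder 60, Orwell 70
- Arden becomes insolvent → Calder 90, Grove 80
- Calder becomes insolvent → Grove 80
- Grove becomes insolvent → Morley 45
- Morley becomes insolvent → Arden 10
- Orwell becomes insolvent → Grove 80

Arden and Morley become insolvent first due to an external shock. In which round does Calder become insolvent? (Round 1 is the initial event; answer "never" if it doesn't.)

2

Round 1 — Arden, Morley become insolvent (initial).
  Calder: +90 → 90 ≥ 80
  Grove: +80 → 80 ≥ 80
Round 2 — Calder, Grove become insolvent.
No further insolvencies.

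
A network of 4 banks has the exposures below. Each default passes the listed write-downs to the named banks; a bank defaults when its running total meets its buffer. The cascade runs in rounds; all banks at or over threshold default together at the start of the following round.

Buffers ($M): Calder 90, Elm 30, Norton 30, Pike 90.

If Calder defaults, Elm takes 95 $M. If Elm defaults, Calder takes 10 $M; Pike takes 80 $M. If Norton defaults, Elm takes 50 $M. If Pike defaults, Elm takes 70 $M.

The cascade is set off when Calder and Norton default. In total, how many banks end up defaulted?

3

Round 1 — Calder, Norton default (initial).
  Elm: +95+50 → 145 ≥ 30
Round 2 — Elm defaults.
  Pike: +80 → 80 < 90
No further defaults.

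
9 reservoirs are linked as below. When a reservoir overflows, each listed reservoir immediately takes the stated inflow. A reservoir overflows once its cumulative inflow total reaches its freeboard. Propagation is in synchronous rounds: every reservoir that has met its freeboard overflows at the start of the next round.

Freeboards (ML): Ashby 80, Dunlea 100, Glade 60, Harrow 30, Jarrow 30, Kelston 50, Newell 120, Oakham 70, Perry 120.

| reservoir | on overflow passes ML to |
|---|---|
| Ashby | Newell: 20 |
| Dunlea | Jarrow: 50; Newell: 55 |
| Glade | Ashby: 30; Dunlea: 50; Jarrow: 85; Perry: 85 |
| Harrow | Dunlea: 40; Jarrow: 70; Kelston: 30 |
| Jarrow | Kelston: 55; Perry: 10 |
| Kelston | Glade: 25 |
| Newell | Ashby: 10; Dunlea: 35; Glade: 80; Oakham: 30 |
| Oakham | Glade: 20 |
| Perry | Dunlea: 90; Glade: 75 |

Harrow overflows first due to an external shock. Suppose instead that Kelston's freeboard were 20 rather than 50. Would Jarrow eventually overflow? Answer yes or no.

With Kelston's freeboard at 20:
Round 1 — Harrow overflows (initial).
  Dunlea: +40 → 40 < 100
  Jarrow: +70 → 70 ≥ 30
  Kelston: +30 → 30 ≥ 20
Round 2 — Jarrow, Kelston overflow.
  Glade: +25 → 25 < 60
  Perry: +10 → 10 < 120
No further overflows.

yes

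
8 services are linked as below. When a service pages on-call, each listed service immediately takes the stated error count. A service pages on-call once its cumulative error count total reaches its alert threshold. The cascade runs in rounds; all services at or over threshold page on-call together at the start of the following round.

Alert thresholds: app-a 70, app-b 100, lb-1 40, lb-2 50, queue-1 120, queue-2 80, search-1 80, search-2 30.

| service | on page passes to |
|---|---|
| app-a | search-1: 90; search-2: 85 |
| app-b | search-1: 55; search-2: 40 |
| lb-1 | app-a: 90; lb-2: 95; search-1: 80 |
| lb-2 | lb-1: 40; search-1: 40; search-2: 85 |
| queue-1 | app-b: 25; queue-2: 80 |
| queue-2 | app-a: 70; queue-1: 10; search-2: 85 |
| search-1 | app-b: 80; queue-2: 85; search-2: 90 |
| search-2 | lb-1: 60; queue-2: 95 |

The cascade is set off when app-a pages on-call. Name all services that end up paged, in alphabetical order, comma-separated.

app-a, lb-1, lb-2, queue-2, search-1, search-2

Round 1 — app-a pages on-call (initial).
  search-1: +90 → 90 ≥ 80
  search-2: +85 → 85 ≥ 30
Round 2 — search-1, search-2 page on-call.
  app-b: +80 → 80 < 100
  lb-1: +60 → 60 ≥ 40
  queue-2: +85+95 → 180 ≥ 80
Round 3 — lb-1, queue-2 page on-call.
  lb-2: +95 → 95 ≥ 50
  queue-1: +10 → 10 < 120
Round 4 — lb-2 pages on-call.
No further pages.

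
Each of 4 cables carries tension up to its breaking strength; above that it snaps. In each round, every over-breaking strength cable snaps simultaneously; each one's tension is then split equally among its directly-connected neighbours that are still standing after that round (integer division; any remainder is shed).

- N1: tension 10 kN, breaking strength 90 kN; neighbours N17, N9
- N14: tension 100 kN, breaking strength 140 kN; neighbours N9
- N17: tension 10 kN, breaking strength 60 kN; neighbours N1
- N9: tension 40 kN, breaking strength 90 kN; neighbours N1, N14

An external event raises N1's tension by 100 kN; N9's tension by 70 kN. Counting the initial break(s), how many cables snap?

Round 1 — N1 at 110 > 90; N9 at 110 > 90. N1, N9 snap.
  N1 sheds 110 kN to N17: 110 each.
    N17: 10+110 = 120 > 60
  N9 sheds 110 kN to N14: 110 each.
    N14: 100+110 = 210 > 140
Round 2 — N14, N17 snap.
  N14 sheds 210 kN: no online neighbours, lost.
  N17 sheds 120 kN: no online neighbours, lost.
No further breaks.

4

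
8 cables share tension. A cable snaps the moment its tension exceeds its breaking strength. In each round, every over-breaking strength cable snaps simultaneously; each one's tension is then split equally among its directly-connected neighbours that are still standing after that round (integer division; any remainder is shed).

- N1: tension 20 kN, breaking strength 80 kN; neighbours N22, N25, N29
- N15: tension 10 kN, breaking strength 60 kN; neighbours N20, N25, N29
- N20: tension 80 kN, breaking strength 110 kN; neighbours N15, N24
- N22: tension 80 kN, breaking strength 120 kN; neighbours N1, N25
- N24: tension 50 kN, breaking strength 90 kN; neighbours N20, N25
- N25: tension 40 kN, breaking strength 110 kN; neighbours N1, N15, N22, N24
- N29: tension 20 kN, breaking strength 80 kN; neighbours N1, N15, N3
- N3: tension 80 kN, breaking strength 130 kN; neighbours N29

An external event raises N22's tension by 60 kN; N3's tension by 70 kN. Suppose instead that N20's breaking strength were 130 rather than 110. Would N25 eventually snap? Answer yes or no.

With N20's breaking strength at 130:
Round 1 — N22 at 140 > 120; N3 at 150 > 130. N22, N3 snap.
  N22 sheds 140 kN to N1, N25: 70 each.
    N1: 20+70 = 90 > 80
    N25: 40+70 = 110 ≤ 110
  N3 sheds 150 kN to N29: 150 each.
    N29: 20+150 = 170 > 80
Round 2 — N1, N29 snap.
  N1 sheds 90 kN to N25: 90 each.
    N25: 110+90 = 200 > 110
  N29 sheds 170 kN to N15: 170 each.
    N15: 10+170 = 180 > 60
Round 3 — N15, N25 snap.
  N15 sheds 180 kN to N20: 180 each.
    N20: 80+180 = 260 > 130
  N25 sheds 200 kN to N24: 200 each.
    N24: 50+200 = 250 > 90
Round 4 — N20, N24 snap.
  N20 sheds 260 kN: no online neighbours, lost.
  N24 sheds 250 kN: no online neighbours, lost.
No further breaks.

yes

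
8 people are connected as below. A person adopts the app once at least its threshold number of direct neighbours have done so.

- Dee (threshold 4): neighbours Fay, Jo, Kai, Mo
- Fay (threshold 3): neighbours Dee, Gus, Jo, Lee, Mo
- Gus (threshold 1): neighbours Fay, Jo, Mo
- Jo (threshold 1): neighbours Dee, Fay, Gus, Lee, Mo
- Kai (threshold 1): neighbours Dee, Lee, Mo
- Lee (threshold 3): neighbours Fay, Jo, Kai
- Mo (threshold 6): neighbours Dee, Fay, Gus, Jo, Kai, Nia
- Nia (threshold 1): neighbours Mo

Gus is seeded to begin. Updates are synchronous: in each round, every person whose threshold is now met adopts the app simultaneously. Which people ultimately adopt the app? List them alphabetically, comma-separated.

Round 1 — Gus adopts the app (initial).
Round 2 — checking thresholds:
  Fay: 1 of 5 neighbours < 3, holds.
  Jo: 1 of 5 neighbours ≥ 1, adopts the app.
  Mo: 1 of 6 neighbours < 6, holds.
Round 3 — no new adoptions; cascade stops.

Gus, Jo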